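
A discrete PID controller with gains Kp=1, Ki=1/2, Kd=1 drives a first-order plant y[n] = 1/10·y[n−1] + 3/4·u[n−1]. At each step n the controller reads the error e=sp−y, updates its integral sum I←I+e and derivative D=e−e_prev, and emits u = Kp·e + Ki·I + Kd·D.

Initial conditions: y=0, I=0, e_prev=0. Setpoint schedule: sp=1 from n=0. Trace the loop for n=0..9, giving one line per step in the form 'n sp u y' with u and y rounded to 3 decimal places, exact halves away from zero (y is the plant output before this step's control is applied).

(exact arithmetic carried between steps; '≈' marks a value shown rounded to 6 d.p. or computed from one; I and e_prev carry over from the previous line; the table rounds u and y to 3 d.p., halves away from zero)
n=0: y=0, sp=1, e=sp−y=1; I=1, D=e−e_prev=1; u=1·1+1/2·1+1·1=2.5; next y=1/10·0+3/4·2.5=1.875
n=1: y=1.875, sp=1, e=sp−y=-0.875; I=0.125, D=e−e_prev=-1.875; u=1·(-0.875)+1/2·0.125+1·(-1.875)=-2.6875; next y=1/10·1.875+3/4·(-2.6875)=-1.828125
n=2: y=-1.828125, sp=1, e=sp−y=2.828125; I=2.953125, D=e−e_prev=3.703125; u=1·2.828125+1/2·2.953125+1·3.703125≈8.007813; next y=1/10·(-1.828125)+3/4·8.007813≈5.823047
n=3: y≈5.823047, sp=1, e=sp−y≈-4.823047; I≈-1.869922, D=e−e_prev≈-7.651172; u=1·(-4.823047)+1/2·(-1.869922)+1·(-7.651172)≈-13.409180; next y=1/10·5.823047+3/4·(-13.409180)≈-9.474580
n=4: y≈-9.474580, sp=1, e=sp−y≈10.474580; I≈8.604658, D=e−e_prev≈15.297627; u=1·10.474580+1/2·8.604658+1·15.297627≈30.074536; next y=1/10·(-9.474580)+3/4·30.074536≈21.608444
n=5: y≈21.608444, sp=1, e=sp−y≈-20.608444; I≈-12.003786, D=e−e_prev≈-31.083024; u=1·(-20.608444)+1/2·(-12.003786)+1·(-31.083024)≈-57.693361; next y=1/10·21.608444+3/4·(-57.693361)≈-41.109176
n=6: y≈-41.109176, sp=1, e=sp−y≈42.109176; I≈30.105391, D=e−e_prev≈62.717621; u=1·42.109176+1/2·30.105391+1·62.717621≈119.879492; next y=1/10·(-41.109176)+3/4·119.879492≈85.798702
n=7: y≈85.798702, sp=1, e=sp−y≈-84.798702; I≈-54.693311, D=e−e_prev≈-126.907878; u=1·(-84.798702)+1/2·(-54.693311)+1·(-126.907878)≈-239.053235; next y=1/10·85.798702+3/4·(-239.053235)≈-170.710056
n=8: y≈-170.710056, sp=1, e=sp−y≈171.710056; I≈117.016745, D=e−e_prev≈256.508758; u=1·171.710056+1/2·117.016745+1·256.508758≈486.727187; next y=1/10·(-170.710056)+3/4·486.727187≈347.974385
n=9: y≈347.974385, sp=1, e=sp−y≈-346.974385; I≈-229.957639, D=e−e_prev≈-518.684441; u=1·(-346.974385)+1/2·(-229.957639)+1·(-518.684441)≈-980.637645; next y=1/10·347.974385+3/4·(-980.637645)≈-700.680795

0 1 2.500 0.000
1 1 -2.688 1.875
2 1 8.008 -1.828
3 1 -13.409 5.823
4 1 30.075 -9.475
5 1 -57.693 21.608
6 1 119.879 -41.109
7 1 -239.053 85.799
8 1 486.727 -170.710
9 1 -980.638 347.974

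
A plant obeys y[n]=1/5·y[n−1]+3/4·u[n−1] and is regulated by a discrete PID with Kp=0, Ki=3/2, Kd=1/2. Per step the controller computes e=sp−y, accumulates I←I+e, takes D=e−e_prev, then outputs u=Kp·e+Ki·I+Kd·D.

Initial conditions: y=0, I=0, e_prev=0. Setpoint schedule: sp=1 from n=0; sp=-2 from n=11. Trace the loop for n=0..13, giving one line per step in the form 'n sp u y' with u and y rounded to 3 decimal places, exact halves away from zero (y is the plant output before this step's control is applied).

(exact arithmetic carried between steps; '≈' marks a value shown rounded to 6 d.p. or computed from one; I and e_prev carry over from the previous line; the table rounds u and y to 3 d.p., halves away from zero)
n=0: y=0, sp=1, e=sp−y=1; I=1, D=e−e_prev=1; u=0·1+3/2·1+1/2·1=2; next y=1/5·0+3/4·2=1.5
n=1: y=1.5, sp=1, e=sp−y=-0.5; I=0.5, D=e−e_prev=-1.5; u=0·(-0.5)+3/2·0.5+1/2·(-1.5)=0; next y=1/5·1.5+3/4·0=0.3
n=2: y=0.3, sp=1, e=sp−y=0.7; I=1.2, D=e−e_prev=1.2; u=0·0.7+3/2·1.2+1/2·1.2=2.4; next y=1/5·0.3+3/4·2.4=1.86
n=3: y=1.86, sp=1, e=sp−y=-0.86; I=0.34, D=e−e_prev=-1.56; u=0·(-0.86)+3/2·0.34+1/2·(-1.56)=-0.27; next y=1/5·1.86+3/4·(-0.27)=0.1695
n=4: y=0.1695, sp=1, e=sp−y=0.8305; I=1.1705, D=e−e_prev=1.6905; u=0·0.8305+3/2·1.1705+1/2·1.6905=2.601; next y=1/5·0.1695+3/4·2.601=1.98465
n=5: y=1.98465, sp=1, e=sp−y=-0.98465; I=0.18585, D=e−e_prev=-1.81515; u=0·(-0.98465)+3/2·0.18585+1/2·(-1.81515)=-0.6288; next y=1/5·1.98465+3/4·(-0.6288)=-0.07467
n=6: y=-0.07467, sp=1, e=sp−y=1.07467; I=1.26052, D=e−e_prev=2.05932; u=0·1.07467+3/2·1.26052+1/2·2.05932=2.92044; next y=1/5·(-0.07467)+3/4·2.92044=2.175396
n=7: y=2.175396, sp=1, e=sp−y=-1.175396; I=0.085124, D=e−e_prev=-2.250066; u=0·(-1.175396)+3/2·0.085124+1/2·(-2.250066)=-0.997347; next y=1/5·2.175396+3/4·(-0.997347)≈-0.312931
n=8: y≈-0.312931, sp=1, e=sp−y≈1.312931; I≈1.398055, D=e−e_prev≈2.488327; u=0·1.312931+3/2·1.398055+1/2·2.488327≈3.341246; next y=1/5·(-0.312931)+3/4·3.341246≈2.443348
n=9: y≈2.443348, sp=1, e=sp−y≈-1.443348; I≈-0.045293, D=e−e_prev≈-2.756279; u=0·(-1.443348)+3/2·(-0.045293)+1/2·(-2.756279)≈-1.446080; next y=1/5·2.443348+3/4·(-1.446080)≈-0.595890
n=10: y≈-0.595890, sp=1, e=sp−y≈1.595890; I≈1.550597, D=e−e_prev≈3.039238; u=0·1.595890+3/2·1.550597+1/2·3.039238≈3.845514; next y=1/5·(-0.595890)+3/4·3.845514≈2.764958
n=11: y≈2.764958, sp=-2, e=sp−y≈-4.764958; I≈-3.214361, D=e−e_prev≈-6.360848; u=0·(-4.764958)+3/2·(-3.214361)+1/2·(-6.360848)≈-8.001965; next y=1/5·2.764958+3/4·(-8.001965)≈-5.448483
n=12: y≈-5.448483, sp=-2, e=sp−y≈3.448483; I≈0.234122, D=e−e_prev≈8.213440; u=0·3.448483+3/2·0.234122+1/2·8.213440≈4.457902; next y=1/5·(-5.448483)+3/4·4.457902≈2.253730
n=13: y≈2.253730, sp=-2, e=sp−y≈-4.253730; I≈-4.019609, D=e−e_prev≈-7.702213; u=0·(-4.253730)+3/2·(-4.019609)+1/2·(-7.702213)≈-9.880520; next y=1/5·2.253730+3/4·(-9.880520)≈-6.959644

0 1 2.000 0.000
1 1 0.000 1.500
2 1 2.400 0.300
3 1 -0.270 1.860
4 1 2.601 0.170
5 1 -0.629 1.985
6 1 2.920 -0.075
7 1 -0.997 2.175
8 1 3.341 -0.313
9 1 -1.446 2.443
10 1 3.846 -0.596
11 -2 -8.002 2.765
12 -2 4.458 -5.448
13 -2 -9.881 2.254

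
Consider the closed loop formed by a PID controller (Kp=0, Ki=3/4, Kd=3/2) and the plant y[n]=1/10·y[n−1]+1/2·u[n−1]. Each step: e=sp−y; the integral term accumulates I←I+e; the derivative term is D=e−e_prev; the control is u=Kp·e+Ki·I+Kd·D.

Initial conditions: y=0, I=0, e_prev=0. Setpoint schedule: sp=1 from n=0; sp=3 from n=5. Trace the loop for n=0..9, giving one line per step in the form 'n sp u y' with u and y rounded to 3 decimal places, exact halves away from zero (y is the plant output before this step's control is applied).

0 1 2.250 0.000
1 1 -1.031 1.125
2 1 4.001 -0.403
3 1 -2.556 1.960
4 1 7.113 -1.082
5 3 -1.582 3.449
6 3 10.641 -0.446
7 3 -5.491 5.276
8 3 18.246 -2.218
9 3 -14.099 8.901

(exact arithmetic carried between steps; '≈' marks a value shown rounded to 6 d.p. or computed from one; I and e_prev carry over from the previous line; the table rounds u and y to 3 d.p., halves away from zero)
n=0: y=0, sp=1, e=sp−y=1; I=1, D=e−e_prev=1; u=0·1+3/4·1+3/2·1=2.25; next y=1/10·0+1/2·2.25=1.125
n=1: y=1.125, sp=1, e=sp−y=-0.125; I=0.875, D=e−e_prev=-1.125; u=0·(-0.125)+3/4·0.875+3/2·(-1.125)=-1.03125; next y=1/10·1.125+1/2·(-1.03125)=-0.403125
n=2: y=-0.403125, sp=1, e=sp−y=1.403125; I=2.278125, D=e−e_prev=1.528125; u=0·1.403125+3/4·2.278125+3/2·1.528125≈4.000781; next y=1/10·(-0.403125)+1/2·4.000781≈1.960078
n=3: y≈1.960078, sp=1, e=sp−y≈-0.960078; I≈1.318047, D=e−e_prev≈-2.363203; u=0·(-0.960078)+3/4·1.318047+3/2·(-2.363203)≈-2.556270; next y=1/10·1.960078+1/2·(-2.556270)≈-1.082127
n=4: y≈-1.082127, sp=1, e=sp−y≈2.082127; I≈3.400174, D=e−e_prev≈3.042205; u=0·2.082127+3/4·3.400174+3/2·3.042205≈7.113438; next y=1/10·(-1.082127)+1/2·7.113438≈3.448506
n=5: y≈3.448506, sp=3, e=sp−y≈-0.448506; I≈2.951668, D=e−e_prev≈-2.530633; u=0·(-0.448506)+3/4·2.951668+3/2·(-2.530633)≈-1.582199; next y=1/10·3.448506+1/2·(-1.582199)≈-0.446249
n=6: y≈-0.446249, sp=3, e=sp−y≈3.446249; I≈6.397917, D=e−e_prev≈3.894755; u=0·3.446249+3/4·6.397917+3/2·3.894755≈10.640570; next y=1/10·(-0.446249)+1/2·10.640570≈5.275660
n=7: y≈5.275660, sp=3, e=sp−y≈-2.275660; I≈4.122256, D=e−e_prev≈-5.721909; u=0·(-2.275660)+3/4·4.122256+3/2·(-5.721909)≈-5.491172; next y=1/10·5.275660+1/2·(-5.491172)≈-2.218020
n=8: y≈-2.218020, sp=3, e=sp−y≈5.218020; I≈9.340276, D=e−e_prev≈7.493680; u=0·5.218020+3/4·9.340276+3/2·7.493680≈18.245727; next y=1/10·(-2.218020)+1/2·18.245727≈8.901062
n=9: y≈8.901062, sp=3, e=sp−y≈-5.901062; I≈3.439214, D=e−e_prev≈-11.119081; u=0·(-5.901062)+3/4·3.439214+3/2·(-11.119081)≈-14.099211; next y=1/10·8.901062+1/2·(-14.099211)≈-6.159499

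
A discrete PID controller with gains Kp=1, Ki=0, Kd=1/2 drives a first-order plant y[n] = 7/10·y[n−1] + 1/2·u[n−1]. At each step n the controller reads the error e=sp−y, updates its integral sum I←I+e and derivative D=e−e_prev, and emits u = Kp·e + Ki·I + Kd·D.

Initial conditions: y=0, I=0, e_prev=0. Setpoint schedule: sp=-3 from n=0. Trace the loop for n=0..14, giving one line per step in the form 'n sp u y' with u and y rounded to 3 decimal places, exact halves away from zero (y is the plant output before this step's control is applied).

(exact arithmetic carried between steps; '≈' marks a value shown rounded to 6 d.p. or computed from one; I and e_prev carry over from the previous line; the table rounds u and y to 3 d.p., halves away from zero)
n=0: y=0, sp=-3, e=sp−y=-3; I=-3, D=e−e_prev=-3; u=1·(-3)+0·(-3)+1/2·(-3)=-4.5; next y=7/10·0+1/2·(-4.5)=-2.25
n=1: y=-2.25, sp=-3, e=sp−y=-0.75; I=-3.75, D=e−e_prev=2.25; u=1·(-0.75)+0·(-3.75)+1/2·2.25=0.375; next y=7/10·(-2.25)+1/2·0.375=-1.3875
n=2: y=-1.3875, sp=-3, e=sp−y=-1.6125; I=-5.3625, D=e−e_prev=-0.8625; u=1·(-1.6125)+0·(-5.3625)+1/2·(-0.8625)=-2.04375; next y=7/10·(-1.3875)+1/2·(-2.04375)=-1.993125
n=3: y=-1.993125, sp=-3, e=sp−y=-1.006875; I=-6.369375, D=e−e_prev=0.605625; u=1·(-1.006875)+0·(-6.369375)+1/2·0.605625≈-0.704063; next y=7/10·(-1.993125)+1/2·(-0.704063)≈-1.747219
n=4: y≈-1.747219, sp=-3, e=sp−y≈-1.252781; I≈-7.622156, D=e−e_prev≈-0.245906; u=1·(-1.252781)+0·(-7.622156)+1/2·(-0.245906)≈-1.375734; next y=7/10·(-1.747219)+1/2·(-1.375734)≈-1.910920
n=5: y≈-1.910920, sp=-3, e=sp−y≈-1.089080; I≈-8.711236, D=e−e_prev≈0.163702; u=1·(-1.089080)+0·(-8.711236)+1/2·0.163702≈-1.007229; next y=7/10·(-1.910920)+1/2·(-1.007229)≈-1.841259
n=6: y≈-1.841259, sp=-3, e=sp−y≈-1.158741; I≈-9.869977, D=e−e_prev≈-0.069662; u=1·(-1.158741)+0·(-9.869977)+1/2·(-0.069662)≈-1.193572; next y=7/10·(-1.841259)+1/2·(-1.193572)≈-1.885667
n=7: y≈-1.885667, sp=-3, e=sp−y≈-1.114333; I≈-10.984310, D=e−e_prev≈0.044408; u=1·(-1.114333)+0·(-10.984310)+1/2·0.044408≈-1.092129; next y=7/10·(-1.885667)+1/2·(-1.092129)≈-1.866031
n=8: y≈-1.866031, sp=-3, e=sp−y≈-1.133969; I≈-12.118279, D=e−e_prev≈-0.019636; u=1·(-1.133969)+0·(-12.118279)+1/2·(-0.019636)≈-1.143787; next y=7/10·(-1.866031)+1/2·(-1.143787)≈-1.878115
n=9: y≈-1.878115, sp=-3, e=sp−y≈-1.121885; I≈-13.240164, D=e−e_prev≈0.012084; u=1·(-1.121885)+0·(-13.240164)+1/2·0.012084≈-1.115843; next y=7/10·(-1.878115)+1/2·(-1.115843)≈-1.872602
n=10: y≈-1.872602, sp=-3, e=sp−y≈-1.127398; I≈-14.367562, D=e−e_prev≈-0.005513; u=1·(-1.127398)+0·(-14.367562)+1/2·(-0.005513)≈-1.130155; next y=7/10·(-1.872602)+1/2·(-1.130155)≈-1.875899
n=11: y≈-1.875899, sp=-3, e=sp−y≈-1.124101; I≈-15.491663, D=e−e_prev≈0.003297; u=1·(-1.124101)+0·(-15.491663)+1/2·0.003297≈-1.122453; next y=7/10·(-1.875899)+1/2·(-1.122453)≈-1.874356
n=12: y≈-1.874356, sp=-3, e=sp−y≈-1.125644; I≈-16.617307, D=e−e_prev≈-0.001543; u=1·(-1.125644)+0·(-16.617307)+1/2·(-0.001543)≈-1.126416; next y=7/10·(-1.874356)+1/2·(-1.126416)≈-1.875257
n=13: y≈-1.875257, sp=-3, e=sp−y≈-1.124743; I≈-17.742050, D=e−e_prev≈0.000901; u=1·(-1.124743)+0·(-17.742050)+1/2·0.000901≈-1.124292; next y=7/10·(-1.875257)+1/2·(-1.124292)≈-1.874826
n=14: y≈-1.874826, sp=-3, e=sp−y≈-1.125174; I≈-18.867224, D=e−e_prev≈-0.000431; u=1·(-1.125174)+0·(-18.867224)+1/2·(-0.000431)≈-1.125389; next y=7/10·(-1.874826)+1/2·(-1.125389)≈-1.875073

0 -3 -4.500 0.000
1 -3 0.375 -2.250
2 -3 -2.044 -1.388
3 -3 -0.704 -1.993
4 -3 -1.376 -1.747
5 -3 -1.007 -1.911
6 -3 -1.194 -1.841
7 -3 -1.092 -1.886
8 -3 -1.144 -1.866
9 -3 -1.116 -1.878
10 -3 -1.130 -1.873
11 -3 -1.122 -1.876
12 -3 -1.126 -1.874
13 -3 -1.124 -1.875
14 -3 -1.125 -1.875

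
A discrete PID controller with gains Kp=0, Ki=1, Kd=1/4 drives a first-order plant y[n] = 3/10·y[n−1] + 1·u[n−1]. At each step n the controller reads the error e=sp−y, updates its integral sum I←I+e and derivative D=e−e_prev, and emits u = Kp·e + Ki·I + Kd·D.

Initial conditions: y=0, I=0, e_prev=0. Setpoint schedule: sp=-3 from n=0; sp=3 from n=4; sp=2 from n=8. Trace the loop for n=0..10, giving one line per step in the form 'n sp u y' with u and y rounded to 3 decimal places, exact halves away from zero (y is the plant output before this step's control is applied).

(exact arithmetic carried between steps; '≈' marks a value shown rounded to 6 d.p. or computed from one; I and e_prev carry over from the previous line; the table rounds u and y to 3 d.p., halves away from zero)
n=0: y=0, sp=-3, e=sp−y=-3; I=-3, D=e−e_prev=-3; u=0·(-3)+1·(-3)+1/4·(-3)=-3.75; next y=3/10·0+1·(-3.75)=-3.75
n=1: y=-3.75, sp=-3, e=sp−y=0.75; I=-2.25, D=e−e_prev=3.75; u=0·0.75+1·(-2.25)+1/4·3.75=-1.3125; next y=3/10·(-3.75)+1·(-1.3125)=-2.4375
n=2: y=-2.4375, sp=-3, e=sp−y=-0.5625; I=-2.8125, D=e−e_prev=-1.3125; u=0·(-0.5625)+1·(-2.8125)+1/4·(-1.3125)=-3.140625; next y=3/10·(-2.4375)+1·(-3.140625)=-3.871875
n=3: y=-3.871875, sp=-3, e=sp−y=0.871875; I=-1.940625, D=e−e_prev=1.434375; u=0·0.871875+1·(-1.940625)+1/4·1.434375≈-1.582031; next y=3/10·(-3.871875)+1·(-1.582031)≈-2.743594
n=4: y≈-2.743594, sp=3, e=sp−y≈5.743594; I≈3.802969, D=e−e_prev≈4.871719; u=0·5.743594+1·3.802969+1/4·4.871719≈5.020898; next y=3/10·(-2.743594)+1·5.020898≈4.197820
n=5: y≈4.197820, sp=3, e=sp−y≈-1.197820; I≈2.605148, D=e−e_prev≈-6.941414; u=0·(-1.197820)+1·2.605148+1/4·(-6.941414)≈0.869795; next y=3/10·4.197820+1·0.869795≈2.129141
n=6: y≈2.129141, sp=3, e=sp−y≈0.870859; I≈3.476007, D=e−e_prev≈2.068679; u=0·0.870859+1·3.476007+1/4·2.068679≈3.993177; next y=3/10·2.129141+1·3.993177≈4.631920
n=7: y≈4.631920, sp=3, e=sp−y≈-1.631920; I≈1.844088, D=e−e_prev≈-2.502779; u=0·(-1.631920)+1·1.844088+1/4·(-2.502779)≈1.218393; next y=3/10·4.631920+1·1.218393≈2.607969
n=8: y≈2.607969, sp=2, e=sp−y≈-0.607969; I≈1.236119, D=e−e_prev≈1.023950; u=0·(-0.607969)+1·1.236119+1/4·1.023950≈1.492106; next y=3/10·2.607969+1·1.492106≈2.274497
n=9: y≈2.274497, sp=2, e=sp−y≈-0.274497; I≈0.961622, D=e−e_prev≈0.333472; u=0·(-0.274497)+1·0.961622+1/4·0.333472≈1.044990; next y=3/10·2.274497+1·1.044990≈1.727339
n=10: y≈1.727339, sp=2, e=sp−y≈0.272661; I≈1.234283, D=e−e_prev≈0.547158; u=0·0.272661+1·1.234283+1/4·0.547158≈1.371072; next y=3/10·1.727339+1·1.371072≈1.889274

0 -3 -3.750 0.000
1 -3 -1.313 -3.750
2 -3 -3.141 -2.438
3 -3 -1.582 -3.872
4 3 5.021 -2.744
5 3 0.870 4.198
6 3 3.993 2.129
7 3 1.218 4.632
8 2 1.492 2.608
9 2 1.045 2.274
10 2 1.371 1.727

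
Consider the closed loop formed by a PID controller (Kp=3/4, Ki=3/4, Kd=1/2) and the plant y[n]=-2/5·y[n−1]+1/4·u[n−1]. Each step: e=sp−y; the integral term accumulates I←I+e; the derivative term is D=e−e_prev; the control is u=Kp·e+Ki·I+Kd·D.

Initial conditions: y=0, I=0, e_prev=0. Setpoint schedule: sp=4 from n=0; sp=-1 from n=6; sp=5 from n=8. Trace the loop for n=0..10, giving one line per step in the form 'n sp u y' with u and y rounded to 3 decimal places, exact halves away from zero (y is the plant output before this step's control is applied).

0 4 8.000 0.000
1 4 5.000 2.000
2 4 10.600 0.450
3 4 8.448 2.470
4 4 13.297 1.124
5 4 11.280 2.875
6 -1 5.408 1.670
7 -1 7.275 0.684
8 5 15.797 1.545
9 5 12.247 3.331
10 5 17.595 1.729

(exact arithmetic carried between steps; '≈' marks a value shown rounded to 6 d.p. or computed from one; I and e_prev carry over from the previous line; the table rounds u and y to 3 d.p., halves away from zero)
n=0: y=0, sp=4, e=sp−y=4; I=4, D=e−e_prev=4; u=3/4·4+3/4·4+1/2·4=8; next y=-2/5·0+1/4·8=2
n=1: y=2, sp=4, e=sp−y=2; I=6, D=e−e_prev=-2; u=3/4·2+3/4·6+1/2·(-2)=5; next y=-2/5·2+1/4·5=0.45
n=2: y=0.45, sp=4, e=sp−y=3.55; I=9.55, D=e−e_prev=1.55; u=3/4·3.55+3/4·9.55+1/2·1.55=10.6; next y=-2/5·0.45+1/4·10.6=2.47
n=3: y=2.47, sp=4, e=sp−y=1.53; I=11.08, D=e−e_prev=-2.02; u=3/4·1.53+3/4·11.08+1/2·(-2.02)=8.4475; next y=-2/5·2.47+1/4·8.4475=1.123875
n=4: y=1.123875, sp=4, e=sp−y=2.876125; I=13.956125, D=e−e_prev=1.346125; u=3/4·2.876125+3/4·13.956125+1/2·1.346125=13.29725; next y=-2/5·1.123875+1/4·13.29725≈2.874763
n=5: y≈2.874763, sp=4, e=sp−y≈1.125238; I≈15.081363, D=e−e_prev≈-1.750888; u=3/4·1.125238+3/4·15.081363+1/2·(-1.750888)≈11.279506; next y=-2/5·2.874763+1/4·11.279506≈1.669972
n=6: y≈1.669972, sp=-1, e=sp−y≈-2.669972; I≈12.411391, D=e−e_prev≈-3.795209; u=3/4·(-2.669972)+3/4·12.411391+1/2·(-3.795209)≈5.40846; next y=-2/5·1.669972+1/4·5.40846≈0.684126
n=7: y≈0.684126, sp=-1, e=sp−y≈-1.684126; I≈10.727265, D=e−e_prev≈0.985845; u=3/4·(-1.684126)+3/4·10.727265+1/2·0.985845≈7.275276; next y=-2/5·0.684126+1/4·7.275276≈1.545169
n=8: y≈1.545169, sp=5, e=sp−y≈3.454831; I≈14.182096, D=e−e_prev≈5.138958; u=3/4·3.454831+3/4·14.182096+1/2·5.138958≈15.797175; next y=-2/5·1.545169+1/4·15.797175≈3.331226
n=9: y≈3.331226, sp=5, e=sp−y≈1.668774; I≈15.850870, D=e−e_prev≈-1.786058; u=3/4·1.668774+3/4·15.850870+1/2·(-1.786058)≈12.246704; next y=-2/5·3.331226+1/4·12.246704≈1.729185
n=10: y≈1.729185, sp=5, e=sp−y≈3.270815; I≈19.121684, D=e−e_prev≈1.602041; u=3/4·3.270815+3/4·19.121684+1/2·1.602041≈17.595395; next y=-2/5·1.729185+1/4·17.595395≈3.707174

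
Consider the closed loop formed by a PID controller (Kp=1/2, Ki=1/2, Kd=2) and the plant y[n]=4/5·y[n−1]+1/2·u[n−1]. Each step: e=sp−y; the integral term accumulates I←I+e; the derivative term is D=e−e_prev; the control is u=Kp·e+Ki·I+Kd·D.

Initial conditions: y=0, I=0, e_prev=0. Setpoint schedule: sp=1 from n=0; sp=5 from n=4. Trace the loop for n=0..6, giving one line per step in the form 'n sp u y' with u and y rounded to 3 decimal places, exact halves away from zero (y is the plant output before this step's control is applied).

0 1 3.000 0.000
1 1 -3.000 1.500
2 1 5.150 -0.300
3 1 -5.705 2.335
4 5 20.856 -0.985
5 5 -22.665 9.640
6 5 36.047 -3.620

(exact arithmetic carried between steps; '≈' marks a value shown rounded to 6 d.p. or computed from one; I and e_prev carry over from the previous line; the table rounds u and y to 3 d.p., halves away from zero)
n=0: y=0, sp=1, e=sp−y=1; I=1, D=e−e_prev=1; u=1/2·1+1/2·1+2·1=3; next y=4/5·0+1/2·3=1.5
n=1: y=1.5, sp=1, e=sp−y=-0.5; I=0.5, D=e−e_prev=-1.5; u=1/2·(-0.5)+1/2·0.5+2·(-1.5)=-3; next y=4/5·1.5+1/2·(-3)=-0.3
n=2: y=-0.3, sp=1, e=sp−y=1.3; I=1.8, D=e−e_prev=1.8; u=1/2·1.3+1/2·1.8+2·1.8=5.15; next y=4/5·(-0.3)+1/2·5.15=2.335
n=3: y=2.335, sp=1, e=sp−y=-1.335; I=0.465, D=e−e_prev=-2.635; u=1/2·(-1.335)+1/2·0.465+2·(-2.635)=-5.705; next y=4/5·2.335+1/2·(-5.705)=-0.9845
n=4: y=-0.9845, sp=5, e=sp−y=5.9845; I=6.4495, D=e−e_prev=7.3195; u=1/2·5.9845+1/2·6.4495+2·7.3195=20.856; next y=4/5·(-0.9845)+1/2·20.856=9.6404
n=5: y=9.6404, sp=5, e=sp−y=-4.6404; I=1.8091, D=e−e_prev=-10.6249; u=1/2·(-4.6404)+1/2·1.8091+2·(-10.6249)=-22.66545; next y=4/5·9.6404+1/2·(-22.66545)=-3.620405
n=6: y=-3.620405, sp=5, e=sp−y=8.620405; I=10.429505, D=e−e_prev=13.260805; u=1/2·8.620405+1/2·10.429505+2·13.260805=36.046565; next y=4/5·(-3.620405)+1/2·36.046565≈15.126959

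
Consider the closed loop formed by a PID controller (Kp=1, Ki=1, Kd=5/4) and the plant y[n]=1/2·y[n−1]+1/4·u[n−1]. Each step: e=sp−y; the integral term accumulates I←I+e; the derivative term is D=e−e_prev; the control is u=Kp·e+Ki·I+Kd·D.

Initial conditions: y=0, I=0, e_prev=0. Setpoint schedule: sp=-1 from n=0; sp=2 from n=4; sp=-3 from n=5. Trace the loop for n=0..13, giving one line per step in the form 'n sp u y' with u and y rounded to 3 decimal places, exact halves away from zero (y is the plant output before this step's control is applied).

0 -1 -3.250 0.000
1 -1 -0.359 -0.813
2 -1 -2.591 -0.496
3 -1 -1.400 -0.896
4 2 7.428 -0.798
5 -3 -16.984 1.458
6 -3 3.797 -3.517
7 -3 -10.705 -0.809
8 -3 -2.128 -3.081
9 -3 -8.164 -2.073
10 -3 -4.566 -3.077
11 -3 -7.035 -2.680
12 -3 -5.498 -3.099
13 -3 -6.491 -2.924

(exact arithmetic carried between steps; '≈' marks a value shown rounded to 6 d.p. or computed from one; I and e_prev carry over from the previous line; the table rounds u and y to 3 d.p., halves away from zero)
n=0: y=0, sp=-1, e=sp−y=-1; I=-1, D=e−e_prev=-1; u=1·(-1)+1·(-1)+5/4·(-1)=-3.25; next y=1/2·0+1/4·(-3.25)=-0.8125
n=1: y=-0.8125, sp=-1, e=sp−y=-0.1875; I=-1.1875, D=e−e_prev=0.8125; u=1·(-0.1875)+1·(-1.1875)+5/4·0.8125=-0.359375; next y=1/2·(-0.8125)+1/4·(-0.359375)≈-0.496094
n=2: y≈-0.496094, sp=-1, e=sp−y≈-0.503906; I≈-1.691406, D=e−e_prev≈-0.316406; u=1·(-0.503906)+1·(-1.691406)+5/4·(-0.316406)≈-2.590820; next y=1/2·(-0.496094)+1/4·(-2.590820)≈-0.895752
n=3: y≈-0.895752, sp=-1, e=sp−y≈-0.104248; I≈-1.795654, D=e−e_prev≈0.399658; u=1·(-0.104248)+1·(-1.795654)+5/4·0.399658≈-1.400330; next y=1/2·(-0.895752)+1/4·(-1.400330)≈-0.797958
n=4: y≈-0.797958, sp=2, e=sp−y≈2.797958; I≈1.002304, D=e−e_prev≈2.902206; u=1·2.797958+1·1.002304+5/4·2.902206≈7.428020; next y=1/2·(-0.797958)+1/4·7.428020≈1.458026
n=5: y≈1.458026, sp=-3, e=sp−y≈-4.458026; I≈-3.455722, D=e−e_prev≈-7.255984; u=1·(-4.458026)+1·(-3.455722)+5/4·(-7.255984)≈-16.983728; next y=1/2·1.458026+1/4·(-16.983728)≈-3.516919
n=6: y≈-3.516919, sp=-3, e=sp−y≈0.516919; I≈-2.938803, D=e−e_prev≈4.974945; u=1·0.516919+1·(-2.938803)+5/4·4.974945≈3.796798; next y=1/2·(-3.516919)+1/4·3.796798≈-0.809260
n=7: y≈-0.809260, sp=-3, e=sp−y≈-2.190740; I≈-5.129543, D=e−e_prev≈-2.707659; u=1·(-2.190740)+1·(-5.129543)+5/4·(-2.707659)≈-10.704856; next y=1/2·(-0.809260)+1/4·(-10.704856)≈-3.080844
n=8: y≈-3.080844, sp=-3, e=sp−y≈0.080844; I≈-5.048699, D=e−e_prev≈2.271584; u=1·0.080844+1·(-5.048699)+5/4·2.271584≈-2.128374; next y=1/2·(-3.080844)+1/4·(-2.128374)≈-2.072516
n=9: y≈-2.072516, sp=-3, e=sp−y≈-0.927484; I≈-5.976183, D=e−e_prev≈-1.008328; u=1·(-0.927484)+1·(-5.976183)+5/4·(-1.008328)≈-8.164078; next y=1/2·(-2.072516)+1/4·(-8.164078)≈-3.077277
n=10: y≈-3.077277, sp=-3, e=sp−y≈0.077277; I≈-5.898906, D=e−e_prev≈1.004762; u=1·0.077277+1·(-5.898906)+5/4·1.004762≈-4.565676; next y=1/2·(-3.077277)+1/4·(-4.565676)≈-2.680058
n=11: y≈-2.680058, sp=-3, e=sp−y≈-0.319942; I≈-6.218848, D=e−e_prev≈-0.397220; u=1·(-0.319942)+1·(-6.218848)+5/4·(-0.397220)≈-7.035315; next y=1/2·(-2.680058)+1/4·(-7.035315)≈-3.098858
n=12: y≈-3.098858, sp=-3, e=sp−y≈0.098858; I≈-6.119990, D=e−e_prev≈0.418800; u=1·0.098858+1·(-6.119990)+5/4·0.418800≈-5.497633; next y=1/2·(-3.098858)+1/4·(-5.497633)≈-2.923837
n=13: y≈-2.923837, sp=-3, e=sp−y≈-0.076163; I≈-6.196153, D=e−e_prev≈-0.175020; u=1·(-0.076163)+1·(-6.196153)+5/4·(-0.175020)≈-6.491092; next y=1/2·(-2.923837)+1/4·(-6.491092)≈-3.084691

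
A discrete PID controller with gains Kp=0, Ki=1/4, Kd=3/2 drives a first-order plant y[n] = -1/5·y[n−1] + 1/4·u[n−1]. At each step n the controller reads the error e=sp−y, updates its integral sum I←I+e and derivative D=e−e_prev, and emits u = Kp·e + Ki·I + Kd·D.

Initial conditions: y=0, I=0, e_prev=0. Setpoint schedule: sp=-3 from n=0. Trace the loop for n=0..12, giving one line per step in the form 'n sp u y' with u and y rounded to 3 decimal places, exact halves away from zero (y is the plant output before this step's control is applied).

0 -3 -5.250 0.000
1 -3 0.797 -1.313
2 -3 -4.699 0.462
3 -3 0.123 -1.267
4 -3 -5.618 0.284
5 -3 -1.058 -1.461
6 -3 -6.667 0.028
7 -3 -2.215 -1.672
8 -3 -7.640 -0.219
9 -3 -3.274 -1.866
10 -3 -8.514 -0.445
11 -3 -4.231 -2.039
12 -3 -9.294 -0.650

(exact arithmetic carried between steps; '≈' marks a value shown rounded to 6 d.p. or computed from one; I and e_prev carry over from the previous line; the table rounds u and y to 3 d.p., halves away from zero)
n=0: y=0, sp=-3, e=sp−y=-3; I=-3, D=e−e_prev=-3; u=0·(-3)+1/4·(-3)+3/2·(-3)=-5.25; next y=-1/5·0+1/4·(-5.25)=-1.3125
n=1: y=-1.3125, sp=-3, e=sp−y=-1.6875; I=-4.6875, D=e−e_prev=1.3125; u=0·(-1.6875)+1/4·(-4.6875)+3/2·1.3125=0.796875; next y=-1/5·(-1.3125)+1/4·0.796875≈0.461719
n=2: y≈0.461719, sp=-3, e=sp−y≈-3.461719; I≈-8.149219, D=e−e_prev≈-1.774219; u=0·(-3.461719)+1/4·(-8.149219)+3/2·(-1.774219)≈-4.698633; next y=-1/5·0.461719+1/4·(-4.698633)≈-1.267002
n=3: y≈-1.267002, sp=-3, e=sp−y≈-1.732998; I≈-9.882217, D=e−e_prev≈1.728721; u=0·(-1.732998)+1/4·(-9.882217)+3/2·1.728721≈0.122527; next y=-1/5·(-1.267002)+1/4·0.122527≈0.284032
n=4: y≈0.284032, sp=-3, e=sp−y≈-3.284032; I≈-13.166249, D=e−e_prev≈-1.551034; u=0·(-3.284032)+1/4·(-13.166249)+3/2·(-1.551034)≈-5.618113; next y=-1/5·0.284032+1/4·(-5.618113)≈-1.461335
n=5: y≈-1.461335, sp=-3, e=sp−y≈-1.538665; I≈-14.704914, D=e−e_prev≈1.745367; u=0·(-1.538665)+1/4·(-14.704914)+3/2·1.745367≈-1.058178; next y=-1/5·(-1.461335)+1/4·(-1.058178)≈0.027722
n=6: y≈0.027722, sp=-3, e=sp−y≈-3.027722; I≈-17.732637, D=e−e_prev≈-1.489057; u=0·(-3.027722)+1/4·(-17.732637)+3/2·(-1.489057)≈-6.666745; next y=-1/5·0.027722+1/4·(-6.666745)≈-1.672231
n=7: y≈-1.672231, sp=-3, e=sp−y≈-1.327769; I≈-19.060406, D=e−e_prev≈1.699953; u=0·(-1.327769)+1/4·(-19.060406)+3/2·1.699953≈-2.215172; next y=-1/5·(-1.672231)+1/4·(-2.215172)≈-0.219347
n=8: y≈-0.219347, sp=-3, e=sp−y≈-2.780653; I≈-21.841059, D=e−e_prev≈-1.452884; u=0·(-2.780653)+1/4·(-21.841059)+3/2·(-1.452884)≈-7.639591; next y=-1/5·(-0.219347)+1/4·(-7.639591)≈-1.866028
n=9: y≈-1.866028, sp=-3, e=sp−y≈-1.133972; I≈-22.975031, D=e−e_prev≈1.646681; u=0·(-1.133972)+1/4·(-22.975031)+3/2·1.646681≈-3.273736; next y=-1/5·(-1.866028)+1/4·(-3.273736)≈-0.445228
n=10: y≈-0.445228, sp=-3, e=sp−y≈-2.554772; I≈-25.529803, D=e−e_prev≈-1.420800; u=0·(-2.554772)+1/4·(-25.529803)+3/2·(-1.420800)≈-8.513651; next y=-1/5·(-0.445228)+1/4·(-8.513651)≈-2.039367
n=11: y≈-2.039367, sp=-3, e=sp−y≈-0.960633; I≈-26.490435, D=e−e_prev≈1.594139; u=0·(-0.960633)+1/4·(-26.490435)+3/2·1.594139≈-4.231401; next y=-1/5·(-2.039367)+1/4·(-4.231401)≈-0.649977
n=12: y≈-0.649977, sp=-3, e=sp−y≈-2.350023; I≈-28.840459, D=e−e_prev≈-1.389390; u=0·(-2.350023)+1/4·(-28.840459)+3/2·(-1.389390)≈-9.294200; next y=-1/5·(-0.649977)+1/4·(-9.294200)≈-2.193555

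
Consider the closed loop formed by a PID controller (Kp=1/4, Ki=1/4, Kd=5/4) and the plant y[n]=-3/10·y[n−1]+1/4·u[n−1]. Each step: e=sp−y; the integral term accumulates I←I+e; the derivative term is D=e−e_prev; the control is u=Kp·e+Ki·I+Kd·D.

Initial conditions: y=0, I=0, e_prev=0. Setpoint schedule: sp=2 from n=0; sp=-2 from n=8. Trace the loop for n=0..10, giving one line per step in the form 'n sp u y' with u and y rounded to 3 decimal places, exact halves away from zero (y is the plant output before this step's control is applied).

(exact arithmetic carried between steps; '≈' marks a value shown rounded to 6 d.p. or computed from one; I and e_prev carry over from the previous line; the table rounds u and y to 3 d.p., halves away from zero)
n=0: y=0, sp=2, e=sp−y=2; I=2, D=e−e_prev=2; u=1/4·2+1/4·2+5/4·2=3.5; next y=-3/10·0+1/4·3.5=0.875
n=1: y=0.875, sp=2, e=sp−y=1.125; I=3.125, D=e−e_prev=-0.875; u=1/4·1.125+1/4·3.125+5/4·(-0.875)=-0.03125; next y=-3/10·0.875+1/4·(-0.03125)≈-0.270313
n=2: y≈-0.270313, sp=2, e=sp−y≈2.270313; I≈5.395313, D=e−e_prev≈1.145313; u=1/4·2.270313+1/4·5.395313+5/4·1.145313≈3.348047; next y=-3/10·(-0.270313)+1/4·3.348047≈0.918105
n=3: y≈0.918105, sp=2, e=sp−y≈1.081895; I≈6.477207, D=e−e_prev≈-1.188418; u=1/4·1.081895+1/4·6.477207+5/4·(-1.188418)≈0.404253; next y=-3/10·0.918105+1/4·0.404253≈-0.174368
n=4: y≈-0.174368, sp=2, e=sp−y≈2.174368; I≈8.651575, D=e−e_prev≈1.092474; u=1/4·2.174368+1/4·8.651575+5/4·1.092474≈4.072078; next y=-3/10·(-0.174368)+1/4·4.072078≈1.070330
n=5: y≈1.070330, sp=2, e=sp−y≈0.929670; I≈9.581245, D=e−e_prev≈-1.244699; u=1/4·0.929670+1/4·9.581245+5/4·(-1.244699)≈1.071856; next y=-3/10·1.070330+1/4·1.071856≈-0.053135
n=6: y≈-0.053135, sp=2, e=sp−y≈2.053135; I≈11.634380, D=e−e_prev≈1.123465; u=1/4·2.053135+1/4·11.634380+5/4·1.123465≈4.826210; next y=-3/10·(-0.053135)+1/4·4.826210≈1.222493
n=7: y≈1.222493, sp=2, e=sp−y≈0.777507; I≈12.411887, D=e−e_prev≈-1.275628; u=1/4·0.777507+1/4·12.411887+5/4·(-1.275628)≈1.702813; next y=-3/10·1.222493+1/4·1.702813≈0.058955
n=8: y≈0.058955, sp=-2, e=sp−y≈-2.058955; I≈10.352932, D=e−e_prev≈-2.836462; u=1/4·(-2.058955)+1/4·10.352932+5/4·(-2.836462)≈-1.472084; next y=-3/10·0.058955+1/4·(-1.472084)≈-0.385708
n=9: y≈-0.385708, sp=-2, e=sp−y≈-1.614292; I≈8.738639, D=e−e_prev≈0.444663; u=1/4·(-1.614292)+1/4·8.738639+5/4·0.444663≈2.336915; next y=-3/10·(-0.385708)+1/4·2.336915≈0.699941
n=10: y≈0.699941, sp=-2, e=sp−y≈-2.699941; I≈6.038698, D=e−e_prev≈-1.085649; u=1/4·(-2.699941)+1/4·6.038698+5/4·(-1.085649)≈-0.522371; next y=-3/10·0.699941+1/4·(-0.522371)≈-0.340575

0 2 3.500 0.000
1 2 -0.031 0.875
2 2 3.348 -0.270
3 2 0.404 0.918
4 2 4.072 -0.174
5 2 1.072 1.070
6 2 4.826 -0.053
7 2 1.703 1.222
8 -2 -1.472 0.059
9 -2 2.337 -0.386
10 -2 -0.522 0.700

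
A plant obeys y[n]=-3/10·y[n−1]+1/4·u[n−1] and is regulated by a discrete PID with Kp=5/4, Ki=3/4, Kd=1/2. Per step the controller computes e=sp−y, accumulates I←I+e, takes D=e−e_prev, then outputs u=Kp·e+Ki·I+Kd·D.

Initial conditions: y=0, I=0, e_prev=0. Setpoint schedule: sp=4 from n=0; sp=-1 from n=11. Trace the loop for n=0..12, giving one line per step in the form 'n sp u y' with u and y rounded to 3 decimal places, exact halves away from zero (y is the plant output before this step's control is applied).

(exact arithmetic carried between steps; '≈' marks a value shown rounded to 6 d.p. or computed from one; I and e_prev carry over from the previous line; the table rounds u and y to 3 d.p., halves away from zero)
n=0: y=0, sp=4, e=sp−y=4; I=4, D=e−e_prev=4; u=5/4·4+3/4·4+1/2·4=10; next y=-3/10·0+1/4·10=2.5
n=1: y=2.5, sp=4, e=sp−y=1.5; I=5.5, D=e−e_prev=-2.5; u=5/4·1.5+3/4·5.5+1/2·(-2.5)=4.75; next y=-3/10·2.5+1/4·4.75=0.4375
n=2: y=0.4375, sp=4, e=sp−y=3.5625; I=9.0625, D=e−e_prev=2.0625; u=5/4·3.5625+3/4·9.0625+1/2·2.0625=12.28125; next y=-3/10·0.4375+1/4·12.28125≈2.939063
n=3: y≈2.939063, sp=4, e=sp−y≈1.060938; I≈10.123438, D=e−e_prev≈-2.501563; u=5/4·1.060938+3/4·10.123438+1/2·(-2.501563)≈7.667969; next y=-3/10·2.939063+1/4·7.667969≈1.035273
n=4: y≈1.035273, sp=4, e=sp−y≈2.964727; I≈13.088164, D=e−e_prev≈1.903789; u=5/4·2.964727+3/4·13.088164+1/2·1.903789≈14.473926; next y=-3/10·1.035273+1/4·14.473926≈3.307899
n=5: y≈3.307899, sp=4, e=sp−y≈0.692101; I≈13.780265, D=e−e_prev≈-2.272626; u=5/4·0.692101+3/4·13.780265+1/2·(-2.272626)≈10.064011; next y=-3/10·3.307899+1/4·10.064011≈1.523633
n=6: y≈1.523633, sp=4, e=sp−y≈2.476367; I≈16.256632, D=e−e_prev≈1.784266; u=5/4·2.476367+3/4·16.256632+1/2·1.784266≈16.180066; next y=-3/10·1.523633+1/4·16.180066≈3.587927
n=7: y≈3.587927, sp=4, e=sp−y≈0.412073; I≈16.668705, D=e−e_prev≈-2.064294; u=5/4·0.412073+3/4·16.668705+1/2·(-2.064294)≈11.984474; next y=-3/10·3.587927+1/4·11.984474≈1.919741
n=8: y≈1.919741, sp=4, e=sp−y≈2.080259; I≈18.748965, D=e−e_prev≈1.668186; u=5/4·2.080259+3/4·18.748965+1/2·1.668186≈17.496141; next y=-3/10·1.919741+1/4·17.496141≈3.798113
n=9: y≈3.798113, sp=4, e=sp−y≈0.201887; I≈18.950852, D=e−e_prev≈-1.878373; u=5/4·0.201887+3/4·18.950852+1/2·(-1.878373)≈13.526311; next y=-3/10·3.798113+1/4·13.526311≈2.242144
n=10: y≈2.242144, sp=4, e=sp−y≈1.757856; I≈20.708708, D=e−e_prev≈1.555969; u=5/4·1.757856+3/4·20.708708+1/2·1.555969≈18.506836; next y=-3/10·2.242144+1/4·18.506836≈3.954066
n=11: y≈3.954066, sp=-1, e=sp−y≈-4.954066; I≈15.754642, D=e−e_prev≈-6.711922; u=5/4·(-4.954066)+3/4·15.754642+1/2·(-6.711922)≈2.267438; next y=-3/10·3.954066+1/4·2.267438≈-0.619360
n=12: y≈-0.619360, sp=-1, e=sp−y≈-0.380640; I≈15.374002, D=e−e_prev≈4.573426; u=5/4·(-0.380640)+3/4·15.374002+1/2·4.573426≈13.341415; next y=-3/10·(-0.619360)+1/4·13.341415≈3.521162

0 4 10.000 0.000
1 4 4.750 2.500
2 4 12.281 0.438
3 4 7.668 2.939
4 4 14.474 1.035
5 4 10.064 3.308
6 4 16.180 1.524
7 4 11.984 3.588
8 4 17.496 1.920
9 4 13.526 3.798
10 4 18.507 2.242
11 -1 2.267 3.954
12 -1 13.341 -0.619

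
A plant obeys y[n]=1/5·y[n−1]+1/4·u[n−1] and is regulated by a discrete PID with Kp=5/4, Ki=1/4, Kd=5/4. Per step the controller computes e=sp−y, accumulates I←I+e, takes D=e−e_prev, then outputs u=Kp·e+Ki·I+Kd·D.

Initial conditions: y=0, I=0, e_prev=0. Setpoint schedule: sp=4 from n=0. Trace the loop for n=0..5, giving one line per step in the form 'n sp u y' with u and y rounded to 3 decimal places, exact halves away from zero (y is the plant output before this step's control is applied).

(exact arithmetic carried between steps; '≈' marks a value shown rounded to 6 d.p. or computed from one; I and e_prev carry over from the previous line; the table rounds u and y to 3 d.p., halves away from zero)
n=0: y=0, sp=4, e=sp−y=4; I=4, D=e−e_prev=4; u=5/4·4+1/4·4+5/4·4=11; next y=1/5·0+1/4·11=2.75
n=1: y=2.75, sp=4, e=sp−y=1.25; I=5.25, D=e−e_prev=-2.75; u=5/4·1.25+1/4·5.25+5/4·(-2.75)=-0.5625; next y=1/5·2.75+1/4·(-0.5625)=0.409375
n=2: y=0.409375, sp=4, e=sp−y=3.590625; I=8.840625, D=e−e_prev=2.340625; u=5/4·3.590625+1/4·8.840625+5/4·2.340625≈9.624219; next y=1/5·0.409375+1/4·9.624219≈2.487930
n=3: y≈2.487930, sp=4, e=sp−y≈1.512070; I≈10.352695, D=e−e_prev≈-2.078555; u=5/4·1.512070+1/4·10.352695+5/4·(-2.078555)≈1.880068; next y=1/5·2.487930+1/4·1.880068≈0.967603
n=4: y≈0.967603, sp=4, e=sp−y≈3.032397; I≈13.385092, D=e−e_prev≈1.520327; u=5/4·3.032397+1/4·13.385092+5/4·1.520327≈9.037178; next y=1/5·0.967603+1/4·9.037178≈2.452815
n=5: y≈2.452815, sp=4, e=sp−y≈1.547185; I≈14.932277, D=e−e_prev≈-1.485212; u=5/4·1.547185+1/4·14.932277+5/4·(-1.485212)≈3.810536; next y=1/5·2.452815+1/4·3.810536≈1.443197

0 4 11.000 0.000
1 4 -0.563 2.750
2 4 9.624 0.409
3 4 1.880 2.488
4 4 9.037 0.968
5 4 3.811 2.453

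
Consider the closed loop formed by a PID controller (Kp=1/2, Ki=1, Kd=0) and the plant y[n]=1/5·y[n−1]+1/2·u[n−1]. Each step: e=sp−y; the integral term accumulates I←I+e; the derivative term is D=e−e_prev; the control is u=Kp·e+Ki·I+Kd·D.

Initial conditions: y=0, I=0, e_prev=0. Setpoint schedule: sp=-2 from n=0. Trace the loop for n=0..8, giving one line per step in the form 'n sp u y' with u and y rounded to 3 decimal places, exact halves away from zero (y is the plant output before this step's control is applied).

0 -2 -3.000 0.000
1 -2 -2.750 -1.500
2 -2 -2.988 -1.675
3 -2 -3.082 -1.829
4 -2 -3.136 -1.907
5 -2 -3.165 -1.949
6 -2 -3.181 -1.973
7 -2 -3.190 -1.985
8 -2 -3.194 -1.992

(exact arithmetic carried between steps; '≈' marks a value shown rounded to 6 d.p. or computed from one; I and e_prev carry over from the previous line; the table rounds u and y to 3 d.p., halves away from zero)
n=0: y=0, sp=-2, e=sp−y=-2; I=-2, D=e−e_prev=-2; u=1/2·(-2)+1·(-2)+0·(-2)=-3; next y=1/5·0+1/2·(-3)=-1.5
n=1: y=-1.5, sp=-2, e=sp−y=-0.5; I=-2.5, D=e−e_prev=1.5; u=1/2·(-0.5)+1·(-2.5)+0·1.5=-2.75; next y=1/5·(-1.5)+1/2·(-2.75)=-1.675
n=2: y=-1.675, sp=-2, e=sp−y=-0.325; I=-2.825, D=e−e_prev=0.175; u=1/2·(-0.325)+1·(-2.825)+0·0.175=-2.9875; next y=1/5·(-1.675)+1/2·(-2.9875)=-1.82875
n=3: y=-1.82875, sp=-2, e=sp−y=-0.17125; I=-2.99625, D=e−e_prev=0.15375; u=1/2·(-0.17125)+1·(-2.99625)+0·0.15375=-3.081875; next y=1/5·(-1.82875)+1/2·(-3.081875)≈-1.906688
n=4: y≈-1.906688, sp=-2, e=sp−y≈-0.093313; I≈-3.089563, D=e−e_prev≈0.077938; u=1/2·(-0.093313)+1·(-3.089563)+0·0.077938≈-3.136219; next y=1/5·(-1.906688)+1/2·(-3.136219)≈-1.949447
n=5: y≈-1.949447, sp=-2, e=sp−y≈-0.050553; I≈-3.140116, D=e−e_prev≈0.042759; u=1/2·(-0.050553)+1·(-3.140116)+0·0.042759≈-3.165392; next y=1/5·(-1.949447)+1/2·(-3.165392)≈-1.972585
n=6: y≈-1.972585, sp=-2, e=sp−y≈-0.027415; I≈-3.167530, D=e−e_prev≈0.023139; u=1/2·(-0.027415)+1·(-3.167530)+0·0.023139≈-3.181237; next y=1/5·(-1.972585)+1/2·(-3.181237)≈-1.985136
n=7: y≈-1.985136, sp=-2, e=sp−y≈-0.014864; I≈-3.182394, D=e−e_prev≈0.012550; u=1/2·(-0.014864)+1·(-3.182394)+0·0.012550≈-3.189826; next y=1/5·(-1.985136)+1/2·(-3.189826)≈-1.991940
n=8: y≈-1.991940, sp=-2, e=sp−y≈-0.008060; I≈-3.190454, D=e−e_prev≈0.006805; u=1/2·(-0.008060)+1·(-3.190454)+0·0.006805≈-3.194484; next y=1/5·(-1.991940)+1/2·(-3.194484)≈-1.995630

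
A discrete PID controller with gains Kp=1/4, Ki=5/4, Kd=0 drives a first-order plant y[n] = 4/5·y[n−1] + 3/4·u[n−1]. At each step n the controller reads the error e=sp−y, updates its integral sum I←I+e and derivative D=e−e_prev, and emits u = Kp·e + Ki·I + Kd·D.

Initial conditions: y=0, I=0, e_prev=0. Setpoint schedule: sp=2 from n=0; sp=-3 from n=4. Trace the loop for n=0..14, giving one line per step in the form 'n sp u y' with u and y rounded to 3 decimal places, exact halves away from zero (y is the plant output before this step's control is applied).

(exact arithmetic carried between steps; '≈' marks a value shown rounded to 6 d.p. or computed from one; I and e_prev carry over from the previous line; the table rounds u and y to 3 d.p., halves away from zero)
n=0: y=0, sp=2, e=sp−y=2; I=2, D=e−e_prev=2; u=1/4·2+5/4·2+0·2=3; next y=4/5·0+3/4·3=2.25
n=1: y=2.25, sp=2, e=sp−y=-0.25; I=1.75, D=e−e_prev=-2.25; u=1/4·(-0.25)+5/4·1.75+0·(-2.25)=2.125; next y=4/5·2.25+3/4·2.125=3.39375
n=2: y=3.39375, sp=2, e=sp−y=-1.39375; I=0.35625, D=e−e_prev=-1.14375; u=1/4·(-1.39375)+5/4·0.35625+0·(-1.14375)=0.096875; next y=4/5·3.39375+3/4·0.096875≈2.787656
n=3: y≈2.787656, sp=2, e=sp−y≈-0.787656; I≈-0.431406, D=e−e_prev≈0.606094; u=1/4·(-0.787656)+5/4·(-0.431406)+0·0.606094≈-0.736172; next y=4/5·2.787656+3/4·(-0.736172)≈1.677996
n=4: y≈1.677996, sp=-3, e=sp−y≈-4.677996; I≈-5.109402, D=e−e_prev≈-3.890340; u=1/4·(-4.677996)+5/4·(-5.109402)+0·(-3.890340)≈-7.556252; next y=4/5·1.677996+3/4·(-7.556252)≈-4.324792
n=5: y≈-4.324792, sp=-3, e=sp−y≈1.324792; I≈-3.784610, D=e−e_prev≈6.002788; u=1/4·1.324792+5/4·(-3.784610)+0·6.002788≈-4.399565; next y=4/5·(-4.324792)+3/4·(-4.399565)≈-6.759507
n=6: y≈-6.759507, sp=-3, e=sp−y≈3.759507; I≈-0.025103, D=e−e_prev≈2.434715; u=1/4·3.759507+5/4·(-0.025103)+0·2.434715≈0.908498; next y=4/5·(-6.759507)+3/4·0.908498≈-4.726232
n=7: y≈-4.726232, sp=-3, e=sp−y≈1.726232; I≈1.701129, D=e−e_prev≈-2.033275; u=1/4·1.726232+5/4·1.701129+0·(-2.033275)≈2.557970; next y=4/5·(-4.726232)+3/4·2.557970≈-1.862509
n=8: y≈-1.862509, sp=-3, e=sp−y≈-1.137491; I≈0.563638, D=e−e_prev≈-2.863724; u=1/4·(-1.137491)+5/4·0.563638+0·(-2.863724)≈0.420174; next y=4/5·(-1.862509)+3/4·0.420174≈-1.174876
n=9: y≈-1.174876, sp=-3, e=sp−y≈-1.825124; I≈-1.261486, D=e−e_prev≈-0.687633; u=1/4·(-1.825124)+5/4·(-1.261486)+0·(-0.687633)≈-2.033139; next y=4/5·(-1.174876)+3/4·(-2.033139)≈-2.464755
n=10: y≈-2.464755, sp=-3, e=sp−y≈-0.535245; I≈-1.796731, D=e−e_prev≈1.289879; u=1/4·(-0.535245)+5/4·(-1.796731)+0·1.289879≈-2.379725; next y=4/5·(-2.464755)+3/4·(-2.379725)≈-3.756598
n=11: y≈-3.756598, sp=-3, e=sp−y≈0.756598; I≈-1.040133, D=e−e_prev≈1.291843; u=1/4·0.756598+5/4·(-1.040133)+0·1.291843≈-1.111017; next y=4/5·(-3.756598)+3/4·(-1.111017)≈-3.838541
n=12: y≈-3.838541, sp=-3, e=sp−y≈0.838541; I≈-0.201592, D=e−e_prev≈0.081943; u=1/4·0.838541+5/4·(-0.201592)+0·0.081943≈-0.042355; next y=4/5·(-3.838541)+3/4·(-0.042355)≈-3.102599
n=13: y≈-3.102599, sp=-3, e=sp−y≈0.102599; I≈-0.098993, D=e−e_prev≈-0.735942; u=1/4·0.102599+5/4·(-0.098993)+0·(-0.735942)≈-0.098091; next y=4/5·(-3.102599)+3/4·(-0.098091)≈-2.555648
n=14: y≈-2.555648, sp=-3, e=sp−y≈-0.444352; I≈-0.543345, D=e−e_prev≈-0.546951; u=1/4·(-0.444352)+5/4·(-0.543345)+0·(-0.546951)≈-0.790269; next y=4/5·(-2.555648)+3/4·(-0.790269)≈-2.637220

0 2 3.000 0.000
1 2 2.125 2.250
2 2 0.097 3.394
3 2 -0.736 2.788
4 -3 -7.556 1.678
5 -3 -4.400 -4.325
6 -3 0.908 -6.760
7 -3 2.558 -4.726
8 -3 0.420 -1.863
9 -3 -2.033 -1.175
10 -3 -2.380 -2.465
11 -3 -1.111 -3.757
12 -3 -0.042 -3.839
13 -3 -0.098 -3.103
14 -3 -0.790 -2.556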